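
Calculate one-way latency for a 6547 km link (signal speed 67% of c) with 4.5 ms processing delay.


Speed = 0.67 * 3e5 km/s = 201000 km/s
Propagation delay = 6547 / 201000 = 0.0326 s = 32.5721 ms
Processing delay = 4.5 ms
Total one-way latency = 37.0721 ms


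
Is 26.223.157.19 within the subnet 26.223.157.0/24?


Subnet network: 26.223.157.0
Test IP AND mask: 26.223.157.0
Yes, 26.223.157.19 is in 26.223.157.0/24


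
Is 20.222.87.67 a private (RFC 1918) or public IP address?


RFC 1918 private ranges:
  10.0.0.0/8 (10.0.0.0 - 10.255.255.255)
  172.16.0.0/12 (172.16.0.0 - 172.31.255.255)
  192.168.0.0/16 (192.168.0.0 - 192.168.255.255)
Public (not in any RFC 1918 range)


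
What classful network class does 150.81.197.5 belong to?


First octet: 150
Binary: 10010110
10xxxxxx -> Class B (128-191)
Class B, default mask 255.255.0.0 (/16)


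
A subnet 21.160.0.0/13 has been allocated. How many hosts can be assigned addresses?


Host bits = 32 - 13 = 19
Total addresses = 2^19 = 524288
Usable = total - 2 (network and broadcast)
Usable hosts: 524286


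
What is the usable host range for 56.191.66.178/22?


Network: 56.191.64.0
Broadcast: 56.191.67.255
First usable = network + 1
Last usable = broadcast - 1
Range: 56.191.64.1 to 56.191.67.254


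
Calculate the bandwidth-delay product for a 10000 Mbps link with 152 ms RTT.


BDP = bandwidth * RTT
= 10000 Mbps * 152 ms
= 10000 * 1e6 * 152 / 1000 bits
= 1520000000 bits
= 190000000 bytes
= 185546.875 KB
BDP = 1520000000 bits (190000000 bytes)


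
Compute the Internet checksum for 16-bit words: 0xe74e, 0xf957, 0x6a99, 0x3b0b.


Sum all words (with carry folding):
+ 0xe74e = 0xe74e
+ 0xf957 = 0xe0a6
+ 0x6a99 = 0x4b40
+ 0x3b0b = 0x864b
One's complement: ~0x864b
Checksum = 0x79b4


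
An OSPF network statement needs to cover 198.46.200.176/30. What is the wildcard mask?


Subnet mask: 255.255.255.252
Wildcard = 255.255.255.255 - subnet mask
255 - 255 = 0
255 - 255 = 0
255 - 255 = 0
255 - 252 = 3
Wildcard: 0.0.0.3


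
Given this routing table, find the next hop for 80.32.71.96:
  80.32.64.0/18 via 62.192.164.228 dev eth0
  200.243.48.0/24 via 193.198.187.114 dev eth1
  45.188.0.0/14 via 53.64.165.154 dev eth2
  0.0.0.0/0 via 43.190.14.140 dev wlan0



Longest prefix match for 80.32.71.96:
  /18 80.32.64.0: MATCH
  /24 200.243.48.0: no
  /14 45.188.0.0: no
  /0 0.0.0.0: MATCH
Selected: next-hop 62.192.164.228 via eth0 (matched /18)


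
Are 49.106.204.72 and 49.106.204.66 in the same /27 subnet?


Mask: 255.255.255.224
49.106.204.72 AND mask = 49.106.204.64
49.106.204.66 AND mask = 49.106.204.64
Yes, same subnet (49.106.204.64)


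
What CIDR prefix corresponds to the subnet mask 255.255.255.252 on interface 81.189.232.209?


Binary: 11111111.11111111.11111111.11111100
Count leading 1s
Prefix: /30


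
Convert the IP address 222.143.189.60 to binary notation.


222 = 11011110
143 = 10001111
189 = 10111101
60 = 00111100
Binary: 11011110.10001111.10111101.00111100


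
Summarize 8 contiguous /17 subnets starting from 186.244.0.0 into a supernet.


Original prefix: /17
Number of subnets: 8 = 2^3
New prefix = 17 - 3 = 14
Supernet: 186.244.0.0/14


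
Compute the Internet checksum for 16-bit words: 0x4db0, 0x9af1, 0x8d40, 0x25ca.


Sum all words (with carry folding):
+ 0x4db0 = 0x4db0
+ 0x9af1 = 0xe8a1
+ 0x8d40 = 0x75e2
+ 0x25ca = 0x9bac
One's complement: ~0x9bac
Checksum = 0x6453


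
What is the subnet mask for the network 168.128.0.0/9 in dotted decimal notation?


/9 means 9 network bits, 23 host bits
Binary: 11111111100000000000000000000000
Mask: 255.128.0.0


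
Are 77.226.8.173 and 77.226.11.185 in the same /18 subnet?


Mask: 255.255.192.0
77.226.8.173 AND mask = 77.226.0.0
77.226.11.185 AND mask = 77.226.0.0
Yes, same subnet (77.226.0.0)


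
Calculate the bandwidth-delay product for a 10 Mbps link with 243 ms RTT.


BDP = bandwidth * RTT
= 10 Mbps * 243 ms
= 10 * 1e6 * 243 / 1000 bits
= 2430000 bits
= 303750 bytes
= 296.6309 KB
BDP = 2430000 bits (303750 bytes)


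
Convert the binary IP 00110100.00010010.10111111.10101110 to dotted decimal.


00110100 = 52
00010010 = 18
10111111 = 191
10101110 = 174
IP: 52.18.191.174


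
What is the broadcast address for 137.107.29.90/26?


Network: 137.107.29.64/26
Host bits = 6
Set all host bits to 1:
Broadcast: 137.107.29.127


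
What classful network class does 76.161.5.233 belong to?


First octet: 76
Binary: 01001100
0xxxxxxx -> Class A (1-126)
Class A, default mask 255.0.0.0 (/8)


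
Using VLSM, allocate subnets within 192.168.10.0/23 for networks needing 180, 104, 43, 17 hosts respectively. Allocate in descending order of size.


180 hosts -> /24 (254 usable): 192.168.10.0/24
104 hosts -> /25 (126 usable): 192.168.11.0/25
43 hosts -> /26 (62 usable): 192.168.11.128/26
17 hosts -> /27 (30 usable): 192.168.11.192/27
Allocation: 192.168.10.0/24 (180 hosts, 254 usable); 192.168.11.0/25 (104 hosts, 126 usable); 192.168.11.128/26 (43 hosts, 62 usable); 192.168.11.192/27 (17 hosts, 30 usable)


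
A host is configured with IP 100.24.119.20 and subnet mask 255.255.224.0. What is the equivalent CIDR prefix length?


Binary: 11111111.11111111.11100000.00000000
Count leading 1s
Prefix: /19


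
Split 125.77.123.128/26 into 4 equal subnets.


New prefix = 26 + 2 = 28
Each subnet has 16 addresses
  125.77.123.128/28
  125.77.123.144/28
  125.77.123.160/28
  125.77.123.176/28
Subnets: 125.77.123.128/28, 125.77.123.144/28, 125.77.123.160/28, 125.77.123.176/28


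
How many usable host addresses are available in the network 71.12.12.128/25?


Host bits = 32 - 25 = 7
Total addresses = 2^7 = 128
Usable = total - 2 (network and broadcast)
Usable hosts: 126


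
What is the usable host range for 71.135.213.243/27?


Network: 71.135.213.224
Broadcast: 71.135.213.255
First usable = network + 1
Last usable = broadcast - 1
Range: 71.135.213.225 to 71.135.213.254


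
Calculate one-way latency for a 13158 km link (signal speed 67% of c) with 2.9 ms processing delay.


Speed = 0.67 * 3e5 km/s = 201000 km/s
Propagation delay = 13158 / 201000 = 0.0655 s = 65.4627 ms
Processing delay = 2.9 ms
Total one-way latency = 68.3627 ms


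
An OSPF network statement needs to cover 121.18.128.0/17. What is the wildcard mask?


Subnet mask: 255.255.128.0
Wildcard = 255.255.255.255 - subnet mask
255 - 255 = 0
255 - 255 = 0
255 - 128 = 127
255 - 0 = 255
Wildcard: 0.0.127.255


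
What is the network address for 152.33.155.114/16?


IP:   10011000.00100001.10011011.01110010
Mask: 11111111.11111111.00000000.00000000
AND operation:
Net:  10011000.00100001.00000000.00000000
Network: 152.33.0.0/16


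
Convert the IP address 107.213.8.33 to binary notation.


107 = 01101011
213 = 11010101
8 = 00001000
33 = 00100001
Binary: 01101011.11010101.00001000.00100001


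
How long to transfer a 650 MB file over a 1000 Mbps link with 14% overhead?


Effective throughput = 1000 * (1 - 14/100) = 860 Mbps
File size in Mb = 650 * 8 = 5200 Mb
Time = 5200 / 860
Time = 6.0465 seconds


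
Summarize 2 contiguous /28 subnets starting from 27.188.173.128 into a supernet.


Original prefix: /28
Number of subnets: 2 = 2^1
New prefix = 28 - 1 = 27
Supernet: 27.188.173.128/27


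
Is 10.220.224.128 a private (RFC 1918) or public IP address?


RFC 1918 private ranges:
  10.0.0.0/8 (10.0.0.0 - 10.255.255.255)
  172.16.0.0/12 (172.16.0.0 - 172.31.255.255)
  192.168.0.0/16 (192.168.0.0 - 192.168.255.255)
Private (in 10.0.0.0/8)


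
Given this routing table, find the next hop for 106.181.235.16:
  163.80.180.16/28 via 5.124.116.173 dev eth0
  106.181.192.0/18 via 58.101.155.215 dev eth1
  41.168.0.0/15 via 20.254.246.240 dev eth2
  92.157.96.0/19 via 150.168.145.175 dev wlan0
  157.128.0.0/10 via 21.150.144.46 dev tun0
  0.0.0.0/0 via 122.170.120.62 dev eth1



Longest prefix match for 106.181.235.16:
  /28 163.80.180.16: no
  /18 106.181.192.0: MATCH
  /15 41.168.0.0: no
  /19 92.157.96.0: no
  /10 157.128.0.0: no
  /0 0.0.0.0: MATCH
Selected: next-hop 58.101.155.215 via eth1 (matched /18)


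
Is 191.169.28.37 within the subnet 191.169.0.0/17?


Subnet network: 191.169.0.0
Test IP AND mask: 191.169.0.0
Yes, 191.169.28.37 is in 191.169.0.0/17


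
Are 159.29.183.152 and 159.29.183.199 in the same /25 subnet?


Mask: 255.255.255.128
159.29.183.152 AND mask = 159.29.183.128
159.29.183.199 AND mask = 159.29.183.128
Yes, same subnet (159.29.183.128)


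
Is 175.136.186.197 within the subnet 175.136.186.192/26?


Subnet network: 175.136.186.192
Test IP AND mask: 175.136.186.192
Yes, 175.136.186.197 is in 175.136.186.192/26


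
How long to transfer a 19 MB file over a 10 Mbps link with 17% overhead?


Effective throughput = 10 * (1 - 17/100) = 8.3 Mbps
File size in Mb = 19 * 8 = 152 Mb
Time = 152 / 8.3
Time = 18.3133 seconds


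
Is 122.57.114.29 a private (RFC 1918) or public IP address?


RFC 1918 private ranges:
  10.0.0.0/8 (10.0.0.0 - 10.255.255.255)
  172.16.0.0/12 (172.16.0.0 - 172.31.255.255)
  192.168.0.0/16 (192.168.0.0 - 192.168.255.255)
Public (not in any RFC 1918 range)


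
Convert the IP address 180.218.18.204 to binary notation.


180 = 10110100
218 = 11011010
18 = 00010010
204 = 11001100
Binary: 10110100.11011010.00010010.11001100


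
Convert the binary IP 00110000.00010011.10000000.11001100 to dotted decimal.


00110000 = 48
00010011 = 19
10000000 = 128
11001100 = 204
IP: 48.19.128.204


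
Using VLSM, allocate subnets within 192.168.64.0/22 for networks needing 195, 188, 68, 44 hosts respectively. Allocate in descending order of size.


195 hosts -> /24 (254 usable): 192.168.64.0/24
188 hosts -> /24 (254 usable): 192.168.65.0/24
68 hosts -> /25 (126 usable): 192.168.66.0/25
44 hosts -> /26 (62 usable): 192.168.66.128/26
Allocation: 192.168.64.0/24 (195 hosts, 254 usable); 192.168.65.0/24 (188 hosts, 254 usable); 192.168.66.0/25 (68 hosts, 126 usable); 192.168.66.128/26 (44 hosts, 62 usable)


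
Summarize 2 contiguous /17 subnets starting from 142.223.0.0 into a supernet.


Original prefix: /17
Number of subnets: 2 = 2^1
New prefix = 17 - 1 = 16
Supernet: 142.223.0.0/16


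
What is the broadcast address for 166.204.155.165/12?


Network: 166.192.0.0/12
Host bits = 20
Set all host bits to 1:
Broadcast: 166.207.255.255


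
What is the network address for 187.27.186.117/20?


IP:   10111011.00011011.10111010.01110101
Mask: 11111111.11111111.11110000.00000000
AND operation:
Net:  10111011.00011011.10110000.00000000
Network: 187.27.176.0/20


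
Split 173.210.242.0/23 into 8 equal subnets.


New prefix = 23 + 3 = 26
Each subnet has 64 addresses
  173.210.242.0/26
  173.210.242.64/26
  173.210.242.128/26
  173.210.242.192/26
  173.210.243.0/26
  173.210.243.64/26
  173.210.243.128/26
  173.210.243.192/26
Subnets: 173.210.242.0/26, 173.210.242.64/26, 173.210.242.128/26, 173.210.242.192/26, 173.210.243.0/26, 173.210.243.64/26, 173.210.243.128/26, 173.210.243.192/26


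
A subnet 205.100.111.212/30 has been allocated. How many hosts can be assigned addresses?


Host bits = 32 - 30 = 2
Total addresses = 2^2 = 4
Usable = total - 2 (network and broadcast)
Usable hosts: 2


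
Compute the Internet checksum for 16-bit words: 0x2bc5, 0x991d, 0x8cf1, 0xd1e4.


Sum all words (with carry folding):
+ 0x2bc5 = 0x2bc5
+ 0x991d = 0xc4e2
+ 0x8cf1 = 0x51d4
+ 0xd1e4 = 0x23b9
One's complement: ~0x23b9
Checksum = 0xdc46


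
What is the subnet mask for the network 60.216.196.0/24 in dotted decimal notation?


/24 means 24 network bits, 8 host bits
Binary: 11111111111111111111111100000000
Mask: 255.255.255.0


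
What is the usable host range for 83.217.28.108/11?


Network: 83.192.0.0
Broadcast: 83.223.255.255
First usable = network + 1
Last usable = broadcast - 1
Range: 83.192.0.1 to 83.223.255.254


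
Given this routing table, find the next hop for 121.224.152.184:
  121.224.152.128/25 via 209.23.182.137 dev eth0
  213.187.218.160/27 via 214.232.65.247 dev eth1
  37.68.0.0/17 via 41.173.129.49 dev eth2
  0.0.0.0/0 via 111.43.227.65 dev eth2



Longest prefix match for 121.224.152.184:
  /25 121.224.152.128: MATCH
  /27 213.187.218.160: no
  /17 37.68.0.0: no
  /0 0.0.0.0: MATCH
Selected: next-hop 209.23.182.137 via eth0 (matched /25)


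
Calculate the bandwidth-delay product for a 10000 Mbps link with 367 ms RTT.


BDP = bandwidth * RTT
= 10000 Mbps * 367 ms
= 10000 * 1e6 * 367 / 1000 bits
= 3670000000 bits
= 458750000 bytes
= 447998.0469 KB
BDP = 3670000000 bits (458750000 bytes)


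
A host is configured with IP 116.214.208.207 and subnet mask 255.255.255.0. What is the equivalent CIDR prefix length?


Binary: 11111111.11111111.11111111.00000000
Count leading 1s
Prefix: /24


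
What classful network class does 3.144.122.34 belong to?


First octet: 3
Binary: 00000011
0xxxxxxx -> Class A (1-126)
Class A, default mask 255.0.0.0 (/8)


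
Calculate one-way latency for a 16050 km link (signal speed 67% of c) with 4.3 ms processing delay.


Speed = 0.67 * 3e5 km/s = 201000 km/s
Propagation delay = 16050 / 201000 = 0.0799 s = 79.8507 ms
Processing delay = 4.3 ms
Total one-way latency = 84.1507 ms


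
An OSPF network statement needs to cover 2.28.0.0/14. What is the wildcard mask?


Subnet mask: 255.252.0.0
Wildcard = 255.255.255.255 - subnet mask
255 - 255 = 0
255 - 252 = 3
255 - 0 = 255
255 - 0 = 255
Wildcard: 0.3.255.255


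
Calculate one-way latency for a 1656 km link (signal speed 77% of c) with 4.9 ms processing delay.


Speed = 0.77 * 3e5 km/s = 231000 km/s
Propagation delay = 1656 / 231000 = 0.0072 s = 7.1688 ms
Processing delay = 4.9 ms
Total one-way latency = 12.0688 ms


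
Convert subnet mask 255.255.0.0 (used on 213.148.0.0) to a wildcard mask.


Subnet mask: 255.255.0.0
Wildcard = 255.255.255.255 - subnet mask
255 - 255 = 0
255 - 255 = 0
255 - 0 = 255
255 - 0 = 255
Wildcard: 0.0.255.255


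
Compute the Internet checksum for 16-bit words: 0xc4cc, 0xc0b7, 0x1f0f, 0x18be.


Sum all words (with carry folding):
+ 0xc4cc = 0xc4cc
+ 0xc0b7 = 0x8584
+ 0x1f0f = 0xa493
+ 0x18be = 0xbd51
One's complement: ~0xbd51
Checksum = 0x42ae


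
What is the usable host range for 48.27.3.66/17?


Network: 48.27.0.0
Broadcast: 48.27.127.255
First usable = network + 1
Last usable = broadcast - 1
Range: 48.27.0.1 to 48.27.127.254


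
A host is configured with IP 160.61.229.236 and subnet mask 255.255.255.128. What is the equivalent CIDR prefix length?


Binary: 11111111.11111111.11111111.10000000
Count leading 1s
Prefix: /25


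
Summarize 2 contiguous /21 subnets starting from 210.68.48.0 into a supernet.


Original prefix: /21
Number of subnets: 2 = 2^1
New prefix = 21 - 1 = 20
Supernet: 210.68.48.0/20


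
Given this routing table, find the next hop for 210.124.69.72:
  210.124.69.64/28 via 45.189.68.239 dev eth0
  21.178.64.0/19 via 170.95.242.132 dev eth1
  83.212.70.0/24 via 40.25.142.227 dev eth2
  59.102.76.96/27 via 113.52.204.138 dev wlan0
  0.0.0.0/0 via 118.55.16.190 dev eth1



Longest prefix match for 210.124.69.72:
  /28 210.124.69.64: MATCH
  /19 21.178.64.0: no
  /24 83.212.70.0: no
  /27 59.102.76.96: no
  /0 0.0.0.0: MATCH
Selected: next-hop 45.189.68.239 via eth0 (matched /28)


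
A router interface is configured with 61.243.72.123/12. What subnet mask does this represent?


/12 means 12 network bits, 20 host bits
Binary: 11111111111100000000000000000000
Mask: 255.240.0.0


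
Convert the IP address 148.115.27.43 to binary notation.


148 = 10010100
115 = 01110011
27 = 00011011
43 = 00101011
Binary: 10010100.01110011.00011011.00101011


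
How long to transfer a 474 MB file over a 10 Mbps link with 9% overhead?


Effective throughput = 10 * (1 - 9/100) = 9.1 Mbps
File size in Mb = 474 * 8 = 3792 Mb
Time = 3792 / 9.1
Time = 416.7033 seconds


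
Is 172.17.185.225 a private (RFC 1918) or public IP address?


RFC 1918 private ranges:
  10.0.0.0/8 (10.0.0.0 - 10.255.255.255)
  172.16.0.0/12 (172.16.0.0 - 172.31.255.255)
  192.168.0.0/16 (192.168.0.0 - 192.168.255.255)
Private (in 172.16.0.0/12)


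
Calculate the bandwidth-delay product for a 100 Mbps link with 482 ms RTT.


BDP = bandwidth * RTT
= 100 Mbps * 482 ms
= 100 * 1e6 * 482 / 1000 bits
= 48200000 bits
= 6025000 bytes
= 5883.7891 KB
BDP = 48200000 bits (6025000 bytes)


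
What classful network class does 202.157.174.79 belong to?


First octet: 202
Binary: 11001010
110xxxxx -> Class C (192-223)
Class C, default mask 255.255.255.0 (/24)


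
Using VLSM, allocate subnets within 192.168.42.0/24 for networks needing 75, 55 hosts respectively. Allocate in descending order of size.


75 hosts -> /25 (126 usable): 192.168.42.0/25
55 hosts -> /26 (62 usable): 192.168.42.128/26
Allocation: 192.168.42.0/25 (75 hosts, 126 usable); 192.168.42.128/26 (55 hosts, 62 usable)


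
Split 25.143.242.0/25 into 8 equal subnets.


New prefix = 25 + 3 = 28
Each subnet has 16 addresses
  25.143.242.0/28
  25.143.242.16/28
  25.143.242.32/28
  25.143.242.48/28
  25.143.242.64/28
  25.143.242.80/28
  25.143.242.96/28
  25.143.242.112/28
Subnets: 25.143.242.0/28, 25.143.242.16/28, 25.143.242.32/28, 25.143.242.48/28, 25.143.242.64/28, 25.143.242.80/28, 25.143.242.96/28, 25.143.242.112/28


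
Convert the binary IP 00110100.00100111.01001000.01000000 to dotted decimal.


00110100 = 52
00100111 = 39
01001000 = 72
01000000 = 64
IP: 52.39.72.64


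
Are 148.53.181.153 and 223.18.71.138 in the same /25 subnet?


Mask: 255.255.255.128
148.53.181.153 AND mask = 148.53.181.128
223.18.71.138 AND mask = 223.18.71.128
No, different subnets (148.53.181.128 vs 223.18.71.128)


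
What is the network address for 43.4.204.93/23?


IP:   00101011.00000100.11001100.01011101
Mask: 11111111.11111111.11111110.00000000
AND operation:
Net:  00101011.00000100.11001100.00000000
Network: 43.4.204.0/23


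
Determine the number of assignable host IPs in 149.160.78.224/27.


Host bits = 32 - 27 = 5
Total addresses = 2^5 = 32
Usable = total - 2 (network and broadcast)
Usable hosts: 30


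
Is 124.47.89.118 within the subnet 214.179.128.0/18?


Subnet network: 214.179.128.0
Test IP AND mask: 124.47.64.0
No, 124.47.89.118 is not in 214.179.128.0/18


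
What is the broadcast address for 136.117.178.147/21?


Network: 136.117.176.0/21
Host bits = 11
Set all host bits to 1:
Broadcast: 136.117.183.255


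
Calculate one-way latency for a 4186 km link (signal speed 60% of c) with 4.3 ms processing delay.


Speed = 0.6 * 3e5 km/s = 180000 km/s
Propagation delay = 4186 / 180000 = 0.0233 s = 23.2556 ms
Processing delay = 4.3 ms
Total one-way latency = 27.5556 ms


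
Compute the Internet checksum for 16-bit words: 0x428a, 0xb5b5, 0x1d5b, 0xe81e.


Sum all words (with carry folding):
+ 0x428a = 0x428a
+ 0xb5b5 = 0xf83f
+ 0x1d5b = 0x159b
+ 0xe81e = 0xfdb9
One's complement: ~0xfdb9
Checksum = 0x0246


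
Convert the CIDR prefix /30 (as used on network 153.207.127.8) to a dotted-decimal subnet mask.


/30 means 30 network bits, 2 host bits
Binary: 11111111111111111111111111111100
Mask: 255.255.255.252


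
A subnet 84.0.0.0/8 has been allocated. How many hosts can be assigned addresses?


Host bits = 32 - 8 = 24
Total addresses = 2^24 = 16777216
Usable = total - 2 (network and broadcast)
Usable hosts: 16777214


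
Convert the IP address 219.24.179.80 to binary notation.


219 = 11011011
24 = 00011000
179 = 10110011
80 = 01010000
Binary: 11011011.00011000.10110011.01010000


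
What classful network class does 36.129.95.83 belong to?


First octet: 36
Binary: 00100100
0xxxxxxx -> Class A (1-126)
Class A, default mask 255.0.0.0 (/8)


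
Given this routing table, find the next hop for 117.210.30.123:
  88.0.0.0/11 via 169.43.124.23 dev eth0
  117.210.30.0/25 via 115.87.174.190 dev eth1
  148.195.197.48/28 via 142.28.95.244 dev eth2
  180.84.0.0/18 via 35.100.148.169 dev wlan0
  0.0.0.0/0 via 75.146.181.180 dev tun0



Longest prefix match for 117.210.30.123:
  /11 88.0.0.0: no
  /25 117.210.30.0: MATCH
  /28 148.195.197.48: no
  /18 180.84.0.0: no
  /0 0.0.0.0: MATCH
Selected: next-hop 115.87.174.190 via eth1 (matched /25)


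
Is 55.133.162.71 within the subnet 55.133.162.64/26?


Subnet network: 55.133.162.64
Test IP AND mask: 55.133.162.64
Yes, 55.133.162.71 is in 55.133.162.64/26


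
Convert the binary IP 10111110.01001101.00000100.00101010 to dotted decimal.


10111110 = 190
01001101 = 77
00000100 = 4
00101010 = 42
IP: 190.77.4.42


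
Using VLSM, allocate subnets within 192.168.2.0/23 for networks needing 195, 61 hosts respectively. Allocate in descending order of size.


195 hosts -> /24 (254 usable): 192.168.2.0/24
61 hosts -> /26 (62 usable): 192.168.3.0/26
Allocation: 192.168.2.0/24 (195 hosts, 254 usable); 192.168.3.0/26 (61 hosts, 62 usable)


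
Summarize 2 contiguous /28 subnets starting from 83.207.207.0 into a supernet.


Original prefix: /28
Number of subnets: 2 = 2^1
New prefix = 28 - 1 = 27
Supernet: 83.207.207.0/27


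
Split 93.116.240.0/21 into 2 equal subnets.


New prefix = 21 + 1 = 22
Each subnet has 1024 addresses
  93.116.240.0/22
  93.116.244.0/22
Subnets: 93.116.240.0/22, 93.116.244.0/22


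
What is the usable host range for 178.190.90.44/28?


Network: 178.190.90.32
Broadcast: 178.190.90.47
First usable = network + 1
Last usable = broadcast - 1
Range: 178.190.90.33 to 178.190.90.46


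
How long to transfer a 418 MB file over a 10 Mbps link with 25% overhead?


Effective throughput = 10 * (1 - 25/100) = 7.5 Mbps
File size in Mb = 418 * 8 = 3344 Mb
Time = 3344 / 7.5
Time = 445.8667 seconds


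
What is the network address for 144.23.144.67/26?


IP:   10010000.00010111.10010000.01000011
Mask: 11111111.11111111.11111111.11000000
AND operation:
Net:  10010000.00010111.10010000.01000000
Network: 144.23.144.64/26


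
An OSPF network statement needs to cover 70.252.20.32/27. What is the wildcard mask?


Subnet mask: 255.255.255.224
Wildcard = 255.255.255.255 - subnet mask
255 - 255 = 0
255 - 255 = 0
255 - 255 = 0
255 - 224 = 31
Wildcard: 0.0.0.31


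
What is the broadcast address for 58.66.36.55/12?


Network: 58.64.0.0/12
Host bits = 20
Set all host bits to 1:
Broadcast: 58.79.255.255


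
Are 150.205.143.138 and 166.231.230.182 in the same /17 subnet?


Mask: 255.255.128.0
150.205.143.138 AND mask = 150.205.128.0
166.231.230.182 AND mask = 166.231.128.0
No, different subnets (150.205.128.0 vs 166.231.128.0)


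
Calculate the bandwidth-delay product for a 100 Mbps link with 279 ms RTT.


BDP = bandwidth * RTT
= 100 Mbps * 279 ms
= 100 * 1e6 * 279 / 1000 bits
= 27900000 bits
= 3487500 bytes
= 3405.7617 KB
BDP = 27900000 bits (3487500 bytes)


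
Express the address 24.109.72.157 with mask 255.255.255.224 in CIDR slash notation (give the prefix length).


Binary: 11111111.11111111.11111111.11100000
Count leading 1s
Prefix: /27


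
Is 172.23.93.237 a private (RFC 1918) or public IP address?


RFC 1918 private ranges:
  10.0.0.0/8 (10.0.0.0 - 10.255.255.255)
  172.16.0.0/12 (172.16.0.0 - 172.31.255.255)
  192.168.0.0/16 (192.168.0.0 - 192.168.255.255)
Private (in 172.16.0.0/12)


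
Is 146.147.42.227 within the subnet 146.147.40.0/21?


Subnet network: 146.147.40.0
Test IP AND mask: 146.147.40.0
Yes, 146.147.42.227 is in 146.147.40.0/21


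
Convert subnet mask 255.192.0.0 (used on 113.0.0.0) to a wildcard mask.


Subnet mask: 255.192.0.0
Wildcard = 255.255.255.255 - subnet mask
255 - 255 = 0
255 - 192 = 63
255 - 0 = 255
255 - 0 = 255
Wildcard: 0.63.255.255


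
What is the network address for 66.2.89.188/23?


IP:   01000010.00000010.01011001.10111100
Mask: 11111111.11111111.11111110.00000000
AND operation:
Net:  01000010.00000010.01011000.00000000
Network: 66.2.88.0/23


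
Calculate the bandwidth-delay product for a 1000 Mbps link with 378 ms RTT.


BDP = bandwidth * RTT
= 1000 Mbps * 378 ms
= 1000 * 1e6 * 378 / 1000 bits
= 378000000 bits
= 47250000 bytes
= 46142.5781 KB
BDP = 378000000 bits (47250000 bytes)


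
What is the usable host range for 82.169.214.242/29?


Network: 82.169.214.240
Broadcast: 82.169.214.247
First usable = network + 1
Last usable = broadcast - 1
Range: 82.169.214.241 to 82.169.214.246


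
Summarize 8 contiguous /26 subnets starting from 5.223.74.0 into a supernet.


Original prefix: /26
Number of subnets: 8 = 2^3
New prefix = 26 - 3 = 23
Supernet: 5.223.74.0/23


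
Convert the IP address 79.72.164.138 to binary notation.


79 = 01001111
72 = 01001000
164 = 10100100
138 = 10001010
Binary: 01001111.01001000.10100100.10001010


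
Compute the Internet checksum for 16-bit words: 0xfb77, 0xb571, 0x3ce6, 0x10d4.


Sum all words (with carry folding):
+ 0xfb77 = 0xfb77
+ 0xb571 = 0xb0e9
+ 0x3ce6 = 0xedcf
+ 0x10d4 = 0xfea3
One's complement: ~0xfea3
Checksum = 0x015c


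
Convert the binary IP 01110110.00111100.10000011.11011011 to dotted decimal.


01110110 = 118
00111100 = 60
10000011 = 131
11011011 = 219
IP: 118.60.131.219


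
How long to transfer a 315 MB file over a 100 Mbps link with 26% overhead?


Effective throughput = 100 * (1 - 26/100) = 74 Mbps
File size in Mb = 315 * 8 = 2520 Mb
Time = 2520 / 74
Time = 34.0541 seconds


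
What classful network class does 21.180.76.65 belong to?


First octet: 21
Binary: 00010101
0xxxxxxx -> Class A (1-126)
Class A, default mask 255.0.0.0 (/8)


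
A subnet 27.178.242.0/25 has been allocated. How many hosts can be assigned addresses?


Host bits = 32 - 25 = 7
Total addresses = 2^7 = 128
Usable = total - 2 (network and broadcast)
Usable hosts: 126


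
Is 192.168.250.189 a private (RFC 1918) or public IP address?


RFC 1918 private ranges:
  10.0.0.0/8 (10.0.0.0 - 10.255.255.255)
  172.16.0.0/12 (172.16.0.0 - 172.31.255.255)
  192.168.0.0/16 (192.168.0.0 - 192.168.255.255)
Private (in 192.168.0.0/16)


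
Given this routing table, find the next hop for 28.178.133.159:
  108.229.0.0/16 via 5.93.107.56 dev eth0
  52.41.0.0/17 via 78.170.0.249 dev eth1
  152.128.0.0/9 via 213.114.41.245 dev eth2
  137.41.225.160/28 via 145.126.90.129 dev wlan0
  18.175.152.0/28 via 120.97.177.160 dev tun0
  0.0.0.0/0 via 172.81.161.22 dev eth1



Longest prefix match for 28.178.133.159:
  /16 108.229.0.0: no
  /17 52.41.0.0: no
  /9 152.128.0.0: no
  /28 137.41.225.160: no
  /28 18.175.152.0: no
  /0 0.0.0.0: MATCH
Selected: next-hop 172.81.161.22 via eth1 (matched /0)


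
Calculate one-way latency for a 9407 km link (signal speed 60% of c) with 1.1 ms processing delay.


Speed = 0.6 * 3e5 km/s = 180000 km/s
Propagation delay = 9407 / 180000 = 0.0523 s = 52.2611 ms
Processing delay = 1.1 ms
Total one-way latency = 53.3611 ms


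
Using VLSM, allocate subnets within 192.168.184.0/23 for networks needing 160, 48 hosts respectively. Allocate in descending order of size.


160 hosts -> /24 (254 usable): 192.168.184.0/24
48 hosts -> /26 (62 usable): 192.168.185.0/26
Allocation: 192.168.184.0/24 (160 hosts, 254 usable); 192.168.185.0/26 (48 hosts, 62 usable)


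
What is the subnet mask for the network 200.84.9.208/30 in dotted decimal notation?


/30 means 30 network bits, 2 host bits
Binary: 11111111111111111111111111111100
Mask: 255.255.255.252


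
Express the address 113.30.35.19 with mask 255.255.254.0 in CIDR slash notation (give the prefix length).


Binary: 11111111.11111111.11111110.00000000
Count leading 1s
Prefix: /23


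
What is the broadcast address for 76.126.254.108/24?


Network: 76.126.254.0/24
Host bits = 8
Set all host bits to 1:
Broadcast: 76.126.254.255


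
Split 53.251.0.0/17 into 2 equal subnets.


New prefix = 17 + 1 = 18
Each subnet has 16384 addresses
  53.251.0.0/18
  53.251.64.0/18
Subnets: 53.251.0.0/18, 53.251.64.0/18


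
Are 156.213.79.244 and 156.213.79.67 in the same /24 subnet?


Mask: 255.255.255.0
156.213.79.244 AND mask = 156.213.79.0
156.213.79.67 AND mask = 156.213.79.0
Yes, same subnet (156.213.79.0)


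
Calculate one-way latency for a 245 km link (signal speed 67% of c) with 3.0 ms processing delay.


Speed = 0.67 * 3e5 km/s = 201000 km/s
Propagation delay = 245 / 201000 = 0.0012 s = 1.2189 ms
Processing delay = 3.0 ms
Total one-way latency = 4.2189 ms


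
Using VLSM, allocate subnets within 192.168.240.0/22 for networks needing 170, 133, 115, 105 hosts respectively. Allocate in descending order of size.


170 hosts -> /24 (254 usable): 192.168.240.0/24
133 hosts -> /24 (254 usable): 192.168.241.0/24
115 hosts -> /25 (126 usable): 192.168.242.0/25
105 hosts -> /25 (126 usable): 192.168.242.128/25
Allocation: 192.168.240.0/24 (170 hosts, 254 usable); 192.168.241.0/24 (133 hosts, 254 usable); 192.168.242.0/25 (115 hosts, 126 usable); 192.168.242.128/25 (105 hosts, 126 usable)


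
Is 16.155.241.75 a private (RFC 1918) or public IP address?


RFC 1918 private ranges:
  10.0.0.0/8 (10.0.0.0 - 10.255.255.255)
  172.16.0.0/12 (172.16.0.0 - 172.31.255.255)
  192.168.0.0/16 (192.168.0.0 - 192.168.255.255)
Public (not in any RFC 1918 range)


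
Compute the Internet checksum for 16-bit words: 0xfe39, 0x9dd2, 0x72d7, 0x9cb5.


Sum all words (with carry folding):
+ 0xfe39 = 0xfe39
+ 0x9dd2 = 0x9c0c
+ 0x72d7 = 0x0ee4
+ 0x9cb5 = 0xab99
One's complement: ~0xab99
Checksum = 0x5466


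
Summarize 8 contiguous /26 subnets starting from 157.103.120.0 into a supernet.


Original prefix: /26
Number of subnets: 8 = 2^3
New prefix = 26 - 3 = 23
Supernet: 157.103.120.0/23


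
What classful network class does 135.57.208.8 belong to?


First octet: 135
Binary: 10000111
10xxxxxx -> Class B (128-191)
Class B, default mask 255.255.0.0 (/16)


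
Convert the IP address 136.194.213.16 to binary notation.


136 = 10001000
194 = 11000010
213 = 11010101
16 = 00010000
Binary: 10001000.11000010.11010101.00010000


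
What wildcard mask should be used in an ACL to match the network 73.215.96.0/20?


Subnet mask: 255.255.240.0
Wildcard = 255.255.255.255 - subnet mask
255 - 255 = 0
255 - 255 = 0
255 - 240 = 15
255 - 0 = 255
Wildcard: 0.0.15.255


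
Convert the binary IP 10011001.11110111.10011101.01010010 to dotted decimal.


10011001 = 153
11110111 = 247
10011101 = 157
01010010 = 82
IP: 153.247.157.82


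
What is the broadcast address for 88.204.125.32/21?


Network: 88.204.120.0/21
Host bits = 11
Set all host bits to 1:
Broadcast: 88.204.127.255


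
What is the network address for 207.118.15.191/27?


IP:   11001111.01110110.00001111.10111111
Mask: 11111111.11111111.11111111.11100000
AND operation:
Net:  11001111.01110110.00001111.10100000
Network: 207.118.15.160/27


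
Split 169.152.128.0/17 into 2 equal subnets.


New prefix = 17 + 1 = 18
Each subnet has 16384 addresses
  169.152.128.0/18
  169.152.192.0/18
Subnets: 169.152.128.0/18, 169.152.192.0/18


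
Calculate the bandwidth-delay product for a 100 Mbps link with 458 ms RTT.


BDP = bandwidth * RTT
= 100 Mbps * 458 ms
= 100 * 1e6 * 458 / 1000 bits
= 45800000 bits
= 5725000 bytes
= 5590.8203 KB
BDP = 45800000 bits (5725000 bytes)


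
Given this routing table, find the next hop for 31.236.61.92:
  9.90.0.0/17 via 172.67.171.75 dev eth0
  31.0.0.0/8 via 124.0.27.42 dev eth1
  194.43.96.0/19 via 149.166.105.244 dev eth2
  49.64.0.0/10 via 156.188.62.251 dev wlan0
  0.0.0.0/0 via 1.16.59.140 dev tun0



Longest prefix match for 31.236.61.92:
  /17 9.90.0.0: no
  /8 31.0.0.0: MATCH
  /19 194.43.96.0: no
  /10 49.64.0.0: no
  /0 0.0.0.0: MATCH
Selected: next-hop 124.0.27.42 via eth1 (matched /8)


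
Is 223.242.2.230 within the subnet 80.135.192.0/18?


Subnet network: 80.135.192.0
Test IP AND mask: 223.242.0.0
No, 223.242.2.230 is not in 80.135.192.0/18


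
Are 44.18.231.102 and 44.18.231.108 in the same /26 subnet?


Mask: 255.255.255.192
44.18.231.102 AND mask = 44.18.231.64
44.18.231.108 AND mask = 44.18.231.64
Yes, same subnet (44.18.231.64)


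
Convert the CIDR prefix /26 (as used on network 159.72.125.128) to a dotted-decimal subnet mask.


/26 means 26 network bits, 6 host bits
Binary: 11111111111111111111111111000000
Mask: 255.255.255.192


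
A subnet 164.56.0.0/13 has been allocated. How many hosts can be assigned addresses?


Host bits = 32 - 13 = 19
Total addresses = 2^19 = 524288
Usable = total - 2 (network and broadcast)
Usable hosts: 524286


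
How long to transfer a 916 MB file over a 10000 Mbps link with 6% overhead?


Effective throughput = 10000 * (1 - 6/100) = 9400 Mbps
File size in Mb = 916 * 8 = 7328 Mb
Time = 7328 / 9400
Time = 0.7796 seconds


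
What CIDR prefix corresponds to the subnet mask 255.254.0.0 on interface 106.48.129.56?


Binary: 11111111.11111110.00000000.00000000
Count leading 1s
Prefix: /15


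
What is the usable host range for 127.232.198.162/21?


Network: 127.232.192.0
Broadcast: 127.232.199.255
First usable = network + 1
Last usable = broadcast - 1
Range: 127.232.192.1 to 127.232.199.254


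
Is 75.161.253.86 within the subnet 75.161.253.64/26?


Subnet network: 75.161.253.64
Test IP AND mask: 75.161.253.64
Yes, 75.161.253.86 is in 75.161.253.64/26


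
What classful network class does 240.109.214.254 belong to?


First octet: 240
Binary: 11110000
1111xxxx -> Class E (240-255)
Class E (reserved), default mask N/A


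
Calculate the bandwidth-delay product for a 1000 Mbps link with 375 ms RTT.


BDP = bandwidth * RTT
= 1000 Mbps * 375 ms
= 1000 * 1e6 * 375 / 1000 bits
= 375000000 bits
= 46875000 bytes
= 45776.3672 KB
BDP = 375000000 bits (46875000 bytes)


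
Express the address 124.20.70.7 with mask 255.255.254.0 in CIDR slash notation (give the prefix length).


Binary: 11111111.11111111.11111110.00000000
Count leading 1s
Prefix: /23


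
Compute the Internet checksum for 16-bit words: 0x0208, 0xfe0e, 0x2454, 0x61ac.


Sum all words (with carry folding):
+ 0x0208 = 0x0208
+ 0xfe0e = 0x0017
+ 0x2454 = 0x246b
+ 0x61ac = 0x8617
One's complement: ~0x8617
Checksum = 0x79e8


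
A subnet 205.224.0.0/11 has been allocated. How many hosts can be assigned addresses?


Host bits = 32 - 11 = 21
Total addresses = 2^21 = 2097152
Usable = total - 2 (network and broadcast)
Usable hosts: 2097150


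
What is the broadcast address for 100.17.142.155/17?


Network: 100.17.128.0/17
Host bits = 15
Set all host bits to 1:
Broadcast: 100.17.255.255


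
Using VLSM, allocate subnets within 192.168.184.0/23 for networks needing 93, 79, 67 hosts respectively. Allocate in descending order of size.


93 hosts -> /25 (126 usable): 192.168.184.0/25
79 hosts -> /25 (126 usable): 192.168.184.128/25
67 hosts -> /25 (126 usable): 192.168.185.0/25
Allocation: 192.168.184.0/25 (93 hosts, 126 usable); 192.168.184.128/25 (79 hosts, 126 usable); 192.168.185.0/25 (67 hosts, 126 usable)


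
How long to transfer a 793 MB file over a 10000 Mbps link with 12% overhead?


Effective throughput = 10000 * (1 - 12/100) = 8800 Mbps
File size in Mb = 793 * 8 = 6344 Mb
Time = 6344 / 8800
Time = 0.7209 seconds


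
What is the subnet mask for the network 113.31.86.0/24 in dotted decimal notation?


/24 means 24 network bits, 8 host bits
Binary: 11111111111111111111111100000000
Mask: 255.255.255.0


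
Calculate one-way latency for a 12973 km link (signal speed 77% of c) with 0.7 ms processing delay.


Speed = 0.77 * 3e5 km/s = 231000 km/s
Propagation delay = 12973 / 231000 = 0.0562 s = 56.1602 ms
Processing delay = 0.7 ms
Total one-way latency = 56.8602 ms


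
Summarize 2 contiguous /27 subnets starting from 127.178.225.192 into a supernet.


Original prefix: /27
Number of subnets: 2 = 2^1
New prefix = 27 - 1 = 26
Supernet: 127.178.225.192/26


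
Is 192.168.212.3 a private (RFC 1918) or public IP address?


RFC 1918 private ranges:
  10.0.0.0/8 (10.0.0.0 - 10.255.255.255)
  172.16.0.0/12 (172.16.0.0 - 172.31.255.255)
  192.168.0.0/16 (192.168.0.0 - 192.168.255.255)
Private (in 192.168.0.0/16)


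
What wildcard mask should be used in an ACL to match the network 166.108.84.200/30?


Subnet mask: 255.255.255.252
Wildcard = 255.255.255.255 - subnet mask
255 - 255 = 0
255 - 255 = 0
255 - 255 = 0
255 - 252 = 3
Wildcard: 0.0.0.3


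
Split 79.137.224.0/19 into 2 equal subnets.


New prefix = 19 + 1 = 20
Each subnet has 4096 addresses
  79.137.224.0/20
  79.137.240.0/20
Subnets: 79.137.224.0/20, 79.137.240.0/20


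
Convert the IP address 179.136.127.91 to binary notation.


179 = 10110011
136 = 10001000
127 = 01111111
91 = 01011011
Binary: 10110011.10001000.01111111.01011011


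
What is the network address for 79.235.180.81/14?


IP:   01001111.11101011.10110100.01010001
Mask: 11111111.11111100.00000000.00000000
AND operation:
Net:  01001111.11101000.00000000.00000000
Network: 79.232.0.0/14


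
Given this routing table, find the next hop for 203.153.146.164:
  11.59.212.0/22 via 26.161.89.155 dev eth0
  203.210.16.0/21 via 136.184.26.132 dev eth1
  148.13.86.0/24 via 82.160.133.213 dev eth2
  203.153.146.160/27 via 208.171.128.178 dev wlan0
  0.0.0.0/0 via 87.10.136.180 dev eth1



Longest prefix match for 203.153.146.164:
  /22 11.59.212.0: no
  /21 203.210.16.0: no
  /24 148.13.86.0: no
  /27 203.153.146.160: MATCH
  /0 0.0.0.0: MATCH
Selected: next-hop 208.171.128.178 via wlan0 (matched /27)


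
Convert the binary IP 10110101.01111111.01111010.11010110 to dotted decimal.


10110101 = 181
01111111 = 127
01111010 = 122
11010110 = 214
IP: 181.127.122.214


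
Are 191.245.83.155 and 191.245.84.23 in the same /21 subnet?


Mask: 255.255.248.0
191.245.83.155 AND mask = 191.245.80.0
191.245.84.23 AND mask = 191.245.80.0
Yes, same subnet (191.245.80.0)


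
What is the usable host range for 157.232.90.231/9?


Network: 157.128.0.0
Broadcast: 157.255.255.255
First usable = network + 1
Last usable = broadcast - 1
Range: 157.128.0.1 to 157.255.255.254


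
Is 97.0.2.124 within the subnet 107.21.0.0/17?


Subnet network: 107.21.0.0
Test IP AND mask: 97.0.0.0
No, 97.0.2.124 is not in 107.21.0.0/17


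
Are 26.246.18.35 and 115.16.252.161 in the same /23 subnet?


Mask: 255.255.254.0
26.246.18.35 AND mask = 26.246.18.0
115.16.252.161 AND mask = 115.16.252.0
No, different subnets (26.246.18.0 vs 115.16.252.0)


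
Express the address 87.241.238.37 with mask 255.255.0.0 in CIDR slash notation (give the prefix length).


Binary: 11111111.11111111.00000000.00000000
Count leading 1s
Prefix: /16


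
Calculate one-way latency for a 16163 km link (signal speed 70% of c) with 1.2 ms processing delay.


Speed = 0.7 * 3e5 km/s = 210000 km/s
Propagation delay = 16163 / 210000 = 0.077 s = 76.9667 ms
Processing delay = 1.2 ms
Total one-way latency = 78.1667 ms


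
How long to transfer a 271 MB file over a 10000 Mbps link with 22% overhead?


Effective throughput = 10000 * (1 - 22/100) = 7800 Mbps
File size in Mb = 271 * 8 = 2168 Mb
Time = 2168 / 7800
Time = 0.2779 seconds


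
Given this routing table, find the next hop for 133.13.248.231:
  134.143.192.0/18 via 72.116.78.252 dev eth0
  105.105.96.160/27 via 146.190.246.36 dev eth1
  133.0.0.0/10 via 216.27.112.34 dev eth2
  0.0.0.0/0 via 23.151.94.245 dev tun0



Longest prefix match for 133.13.248.231:
  /18 134.143.192.0: no
  /27 105.105.96.160: no
  /10 133.0.0.0: MATCH
  /0 0.0.0.0: MATCH
Selected: next-hop 216.27.112.34 via eth2 (matched /10)


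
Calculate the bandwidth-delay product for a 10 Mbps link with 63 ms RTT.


BDP = bandwidth * RTT
= 10 Mbps * 63 ms
= 10 * 1e6 * 63 / 1000 bits
= 630000 bits
= 78750 bytes
= 76.9043 KB
BDP = 630000 bits (78750 bytes)
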